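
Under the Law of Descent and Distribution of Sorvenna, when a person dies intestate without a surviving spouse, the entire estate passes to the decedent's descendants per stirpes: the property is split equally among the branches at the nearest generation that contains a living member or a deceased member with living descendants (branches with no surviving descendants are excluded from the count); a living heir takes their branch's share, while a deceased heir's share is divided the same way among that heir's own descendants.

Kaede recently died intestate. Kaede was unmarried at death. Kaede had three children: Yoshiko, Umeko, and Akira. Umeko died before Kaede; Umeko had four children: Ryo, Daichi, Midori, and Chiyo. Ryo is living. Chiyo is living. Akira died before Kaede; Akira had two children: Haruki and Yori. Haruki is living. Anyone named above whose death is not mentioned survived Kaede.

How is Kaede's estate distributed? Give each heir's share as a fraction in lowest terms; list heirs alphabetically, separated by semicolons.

There is no surviving spouse, so the entire estate passes to Kaede's descendants per stirpes.
The estate is divided into 3 equal shares of 1/3 among Yoshiko, Umeko, Akira.
Yoshiko is living and takes 1/3.
Umeko predeceased; the 1/3 allotted to Umeko's branch passes to Umeko's issue by representation.
The 1/3 is divided into 4 equal shares of 1/12 among Ryo, Daichi, Midori, Chiyo.
Ryo is living and takes 1/12.
Daichi is living and takes 1/12.
Midori is living and takes 1/12.
Chiyo is living and takes 1/12.
Akira predeceased; the 1/3 allotted to Akira's branch passes to Akira's issue by representation.
The 1/3 is divided into 2 equal shares of 1/6 among Haruki, Yori.
Haruki is living and takes 1/6.
Yori is living and takes 1/6.

Chiyo 1/12; Daichi 1/12; Haruki 1/6; Midori 1/12; Ryo 1/12; Yori 1/6; Yoshiko 1/3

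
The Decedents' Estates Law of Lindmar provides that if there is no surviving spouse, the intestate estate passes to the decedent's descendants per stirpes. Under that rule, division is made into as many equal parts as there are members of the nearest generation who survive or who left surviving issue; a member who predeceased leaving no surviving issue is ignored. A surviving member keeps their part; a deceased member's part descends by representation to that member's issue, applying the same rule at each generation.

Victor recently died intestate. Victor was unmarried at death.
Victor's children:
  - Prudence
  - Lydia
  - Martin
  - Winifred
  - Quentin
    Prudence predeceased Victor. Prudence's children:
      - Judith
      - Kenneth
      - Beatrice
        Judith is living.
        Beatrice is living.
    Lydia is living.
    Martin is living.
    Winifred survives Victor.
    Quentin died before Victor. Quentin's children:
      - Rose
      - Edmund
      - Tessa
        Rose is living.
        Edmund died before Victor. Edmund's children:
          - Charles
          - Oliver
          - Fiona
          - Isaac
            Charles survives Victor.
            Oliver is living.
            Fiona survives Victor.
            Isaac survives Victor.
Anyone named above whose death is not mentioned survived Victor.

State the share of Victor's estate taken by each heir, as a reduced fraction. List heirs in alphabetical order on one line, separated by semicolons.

There is no surviving spouse, so the entire estate passes to Victor's descendants per stirpes.
The estate is divided into 5 equal shares of 1/5 among Prudence, Lydia, Martin, Winifred, Quentin.
Prudence predeceased; the 1/5 allotted to Prudence's branch passes to Prudence's issue by representation.
The 1/5 is divided into 3 equal shares of 1/15 among Judith, Kenneth, Beatrice.
Judith is living and takes 1/15.
Kenneth is living and takes 1/15.
Beatrice is living and takes 1/15.
Lydia is living and takes 1/5.
Martin is living and takes 1/5.
Winifred is living and takes 1/5.
Quentin predeceased; the 1/5 allotted to Quentin's branch passes to Quentin's issue by representation.
The 1/5 is divided into 3 equal shares of 1/15 among Rose, Edmund, Tessa.
Rose is living and takes 1/15.
Edmund predeceased; the 1/15 allotted to Edmund's branch passes to Edmund's issue by representation.
The 1/15 is divided into 4 equal shares of 1/60 among Charles, Oliver, Fiona, Isaac.
Charles is living and takes 1/60.
Oliver is living and takes 1/60.
Fiona is living and takes 1/60.
Isaac is living and takes 1/60.
Tessa is living and takes 1/15.

Beatrice 1/15; Charles 1/60; Fiona 1/60; Isaac 1/60; Judith 1/15; Kenneth 1/15; Lydia 1/5; Martin 1/5; Oliver 1/60; Rose 1/15; Tessa 1/15; Winifred 1/5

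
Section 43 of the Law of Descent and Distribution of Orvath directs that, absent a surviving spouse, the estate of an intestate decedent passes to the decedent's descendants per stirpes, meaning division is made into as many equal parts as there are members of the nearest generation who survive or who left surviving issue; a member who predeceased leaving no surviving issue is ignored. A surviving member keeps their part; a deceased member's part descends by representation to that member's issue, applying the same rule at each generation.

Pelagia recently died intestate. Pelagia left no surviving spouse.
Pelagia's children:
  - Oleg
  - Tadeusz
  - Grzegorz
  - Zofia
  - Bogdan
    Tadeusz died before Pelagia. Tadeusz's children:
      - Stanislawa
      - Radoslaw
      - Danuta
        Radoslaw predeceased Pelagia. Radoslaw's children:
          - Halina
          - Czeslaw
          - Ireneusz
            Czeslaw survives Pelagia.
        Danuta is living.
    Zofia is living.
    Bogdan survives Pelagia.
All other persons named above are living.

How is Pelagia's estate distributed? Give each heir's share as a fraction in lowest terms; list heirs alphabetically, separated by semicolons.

There is no surviving spouse, so the entire estate passes to Pelagia's descendants per stirpes.
The estate is divided into 5 equal shares of 1/5 among Oleg, Tadeusz, Grzegorz, Zofia, Bogdan.
Oleg is living and takes 1/5.
Tadeusz predeceased; the 1/5 allotted to Tadeusz's branch passes to Tadeusz's issue by representation.
The 1/5 is divided into 3 equal shares of 1/15 among Stanislawa, Radoslaw, Danuta.
Stanislawa is living and takes 1/15.
Radoslaw predeceased; the 1/15 allotted to Radoslaw's branch passes to Radoslaw's issue by representation.
The 1/15 is divided into 3 equal shares of 1/45 among Halina, Czeslaw, Ireneusz.
Halina is living and takes 1/45.
Czeslaw is living and takes 1/45.
Ireneusz is living and takes 1/45.
Danuta is living and takes 1/15.
Grzegorz is living and takes 1/5.
Zofia is living and takes 1/5.
Bogdan is living and takes 1/5.

Bogdan 1/5; Czeslaw 1/45; Danuta 1/15; Grzegorz 1/5; Halina 1/45; Ireneusz 1/45; Oleg 1/5; Stanislawa 1/15; Zofia 1/5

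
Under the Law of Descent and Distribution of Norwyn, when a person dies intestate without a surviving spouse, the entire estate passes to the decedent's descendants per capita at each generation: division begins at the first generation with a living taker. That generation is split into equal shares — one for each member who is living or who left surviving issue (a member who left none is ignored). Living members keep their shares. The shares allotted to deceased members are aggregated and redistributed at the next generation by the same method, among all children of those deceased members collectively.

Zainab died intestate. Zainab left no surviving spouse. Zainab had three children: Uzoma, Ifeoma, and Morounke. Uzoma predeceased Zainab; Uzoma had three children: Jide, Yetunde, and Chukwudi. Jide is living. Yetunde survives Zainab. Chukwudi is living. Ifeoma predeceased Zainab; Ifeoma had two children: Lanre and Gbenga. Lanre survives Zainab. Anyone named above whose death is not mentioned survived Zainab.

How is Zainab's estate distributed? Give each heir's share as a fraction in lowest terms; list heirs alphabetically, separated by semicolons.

There is no surviving spouse, so the entire estate passes to Zainab's descendants per capita at each generation.
At generation 1 (Uzoma, Ifeoma, Morounke) there are 3 shares of (1)/3 = 1/3 each.
Living: Morounke — each takes 1/3.
Deceased: Uzoma and Ifeoma. Their combined 2/3 is pooled and carried to generation 2.
At generation 2 (Jide, Yetunde, Chukwudi, Lanre, Gbenga) there are 5 shares of (2/3)/5 = 2/15 each.
Living: Jide, Yetunde, Chukwudi, Lanre, and Gbenga — each takes 2/15.

Chukwudi 2/15; Gbenga 2/15; Jide 2/15; Lanre 2/15; Morounke 1/3; Yetunde 2/15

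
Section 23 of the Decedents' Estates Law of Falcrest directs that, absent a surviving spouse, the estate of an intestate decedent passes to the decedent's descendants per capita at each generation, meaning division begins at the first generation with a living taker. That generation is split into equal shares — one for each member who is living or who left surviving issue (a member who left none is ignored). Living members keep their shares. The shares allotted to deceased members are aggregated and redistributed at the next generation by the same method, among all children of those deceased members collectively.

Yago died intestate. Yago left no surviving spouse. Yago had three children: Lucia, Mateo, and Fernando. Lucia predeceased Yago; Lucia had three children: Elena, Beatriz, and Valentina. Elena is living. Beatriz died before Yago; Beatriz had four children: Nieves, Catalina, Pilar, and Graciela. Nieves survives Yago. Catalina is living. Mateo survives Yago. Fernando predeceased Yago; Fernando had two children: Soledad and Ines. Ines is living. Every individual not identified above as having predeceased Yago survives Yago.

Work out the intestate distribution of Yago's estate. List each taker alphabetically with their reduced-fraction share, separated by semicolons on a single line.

Catalina 1/30; Elena 2/15; Graciela 1/30; Ines 2/15; Mateo 1/3; Nieves 1/30; Pilar 1/30; Soledad 2/15; Valentina 2/15

There is no surviving spouse, so the entire estate passes to Yago's descendants per capita at each generation.
At generation 1 (Lucia, Mateo, Fernando) there are 3 shares of (1)/3 = 1/3 each.
Living: Mateo — each takes 1/3.
Deceased: Lucia and Fernando. Their combined 2/3 is pooled and carried to generation 2.
At generation 2 (Elena, Beatriz, Valentina, Soledad, Ines) there are 5 shares of (2/3)/5 = 2/15 each.
Living: Elena, Valentina, Soledad, and Ines — each takes 2/15.
Deceased: Beatriz. That 2/15 share is carried to generation 3.
At generation 3 (Nieves, Catalina, Pilar, Graciela) there are 4 shares of (2/15)/4 = 1/30 each.
Living: Nieves, Catalina, Pilar, and Graciela — each takes 1/30.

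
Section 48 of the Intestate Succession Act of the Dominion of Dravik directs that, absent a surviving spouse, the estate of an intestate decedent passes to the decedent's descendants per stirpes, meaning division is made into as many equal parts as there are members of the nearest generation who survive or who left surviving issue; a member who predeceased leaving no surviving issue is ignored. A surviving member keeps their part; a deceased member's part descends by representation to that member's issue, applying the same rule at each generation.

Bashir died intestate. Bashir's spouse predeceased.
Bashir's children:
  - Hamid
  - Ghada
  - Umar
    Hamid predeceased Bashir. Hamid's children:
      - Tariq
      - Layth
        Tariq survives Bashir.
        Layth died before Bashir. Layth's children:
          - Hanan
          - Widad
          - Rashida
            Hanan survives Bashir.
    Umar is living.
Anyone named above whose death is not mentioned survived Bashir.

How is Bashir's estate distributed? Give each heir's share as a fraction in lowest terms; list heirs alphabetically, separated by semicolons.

There is no surviving spouse, so the entire estate passes to Bashir's descendants per stirpes.
The estate is divided into 3 equal shares of 1/3 among Hamid, Ghada, Umar.
Hamid predeceased; the 1/3 allotted to Hamid's branch passes to Hamid's issue by representation.
The 1/3 is divided into 2 equal shares of 1/6 among Tariq, Layth.
Tariq is living and takes 1/6.
Layth predeceased; the 1/6 allotted to Layth's branch passes to Layth's issue by representation.
The 1/6 is divided into 3 equal shares of 1/18 among Hanan, Widad, Rashida.
Hanan is living and takes 1/18.
Widad is living and takes 1/18.
Rashida is living and takes 1/18.
Ghada is living and takes 1/3.
Umar is living and takes 1/3.

Ghada 1/3; Hanan 1/18; Rashida 1/18; Tariq 1/6; Umar 1/3; Widad 1/18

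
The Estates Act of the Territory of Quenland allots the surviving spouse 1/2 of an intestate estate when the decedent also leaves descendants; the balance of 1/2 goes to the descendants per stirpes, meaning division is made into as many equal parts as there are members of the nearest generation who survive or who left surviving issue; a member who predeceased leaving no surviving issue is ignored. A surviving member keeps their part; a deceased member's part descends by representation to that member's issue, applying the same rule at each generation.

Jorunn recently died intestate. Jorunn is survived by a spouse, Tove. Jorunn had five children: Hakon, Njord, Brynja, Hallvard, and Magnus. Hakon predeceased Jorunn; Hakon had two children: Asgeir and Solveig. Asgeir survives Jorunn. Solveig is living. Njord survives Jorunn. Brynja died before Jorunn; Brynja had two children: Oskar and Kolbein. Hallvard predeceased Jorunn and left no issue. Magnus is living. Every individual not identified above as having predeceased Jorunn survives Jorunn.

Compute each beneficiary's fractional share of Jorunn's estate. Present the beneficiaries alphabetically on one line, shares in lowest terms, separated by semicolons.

Asgeir 1/16; Kolbein 1/16; Magnus 1/8; Njord 1/8; Oskar 1/16; Solveig 1/16; Tove 1/2

Tove, as surviving spouse, takes 1/2.
The remaining 1/2 passes to Jorunn's descendants per stirpes.
Hallvard left no surviving issue, so that branch lapses and is disregarded.
The 1/2 is divided into 4 equal shares of 1/8 among Hakon, Njord, Brynja, Magnus.
Hakon predeceased; the 1/8 allotted to Hakon's branch passes to Hakon's issue by representation.
The 1/8 is divided into 2 equal shares of 1/16 among Asgeir, Solveig.
Asgeir is living and takes 1/16.
Solveig is living and takes 1/16.
Njord is living and takes 1/8.
Brynja predeceased; the 1/8 allotted to Brynja's branch passes to Brynja's issue by representation.
The 1/8 is divided into 2 equal shares of 1/16 among Oskar, Kolbein.
Oskar is living and takes 1/16.
Kolbein is living and takes 1/16.
Magnus is living and takes 1/8.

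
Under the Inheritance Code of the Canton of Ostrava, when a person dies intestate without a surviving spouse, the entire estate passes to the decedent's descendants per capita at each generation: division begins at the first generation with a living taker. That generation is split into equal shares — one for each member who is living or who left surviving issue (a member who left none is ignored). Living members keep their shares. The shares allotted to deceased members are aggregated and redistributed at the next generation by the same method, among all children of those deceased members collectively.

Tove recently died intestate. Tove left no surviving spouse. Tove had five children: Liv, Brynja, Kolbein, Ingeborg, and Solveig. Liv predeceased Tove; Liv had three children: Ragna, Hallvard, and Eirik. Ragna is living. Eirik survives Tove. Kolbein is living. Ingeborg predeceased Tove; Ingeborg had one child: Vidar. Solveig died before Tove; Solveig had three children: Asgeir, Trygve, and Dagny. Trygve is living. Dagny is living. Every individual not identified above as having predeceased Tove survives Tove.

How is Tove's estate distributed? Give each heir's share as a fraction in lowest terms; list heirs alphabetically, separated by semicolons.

There is no surviving spouse, so the entire estate passes to Tove's descendants per capita at each generation.
At generation 1 (Liv, Brynja, Kolbein, Ingeborg, Solveig) there are 5 shares of (1)/5 = 1/5 each.
Living: Brynja and Kolbein — each takes 1/5.
Deceased: Liv, Ingeborg, and Solveig. Their combined 3/5 is pooled and carried to generation 2.
At generation 2 (Ragna, Hallvard, Eirik, Vidar, Asgeir, Trygve, Dagny) there are 7 shares of (3/5)/7 = 3/35 each.
Living: Ragna, Hallvard, Eirik, Vidar, Asgeir, Trygve, and Dagny — each takes 3/35.

Asgeir 3/35; Brynja 1/5; Dagny 3/35; Eirik 3/35; Hallvard 3/35; Kolbein 1/5; Ragna 3/35; Trygve 3/35; Vidar 3/35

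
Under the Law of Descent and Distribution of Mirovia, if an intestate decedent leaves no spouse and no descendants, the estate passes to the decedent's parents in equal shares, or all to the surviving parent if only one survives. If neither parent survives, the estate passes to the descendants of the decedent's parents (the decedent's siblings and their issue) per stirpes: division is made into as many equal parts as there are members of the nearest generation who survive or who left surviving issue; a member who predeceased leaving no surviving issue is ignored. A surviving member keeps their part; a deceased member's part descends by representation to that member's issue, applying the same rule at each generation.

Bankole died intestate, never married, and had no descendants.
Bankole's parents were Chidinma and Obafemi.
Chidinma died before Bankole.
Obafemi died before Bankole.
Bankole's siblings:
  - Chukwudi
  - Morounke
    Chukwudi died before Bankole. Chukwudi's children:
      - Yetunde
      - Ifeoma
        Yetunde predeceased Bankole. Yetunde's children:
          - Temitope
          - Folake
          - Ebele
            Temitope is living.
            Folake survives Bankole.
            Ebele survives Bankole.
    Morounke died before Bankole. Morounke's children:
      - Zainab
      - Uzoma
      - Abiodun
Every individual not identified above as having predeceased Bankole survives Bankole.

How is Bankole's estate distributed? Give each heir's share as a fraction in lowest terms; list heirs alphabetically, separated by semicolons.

Neither parent survives and there are no descendants, so the estate passes to Bankole's siblings and their issue per stirpes.
The estate is divided into 2 equal shares of 1/2 among Chukwudi, Morounke.
Chukwudi predeceased; the 1/2 allotted to Chukwudi's branch passes to Chukwudi's issue by representation.
The 1/2 is divided into 2 equal shares of 1/4 among Yetunde, Ifeoma.
Yetunde predeceased; the 1/4 allotted to Yetunde's branch passes to Yetunde's issue by representation.
The 1/4 is divided into 3 equal shares of 1/12 among Temitope, Folake, Ebele.
Temitope is living and takes 1/12.
Folake is living and takes 1/12.
Ebele is living and takes 1/12.
Ifeoma is living and takes 1/4.
Morounke predeceased; the 1/2 allotted to Morounke's branch passes to Morounke's issue by representation.
The 1/2 is divided into 3 equal shares of 1/6 among Zainab, Uzoma, Abiodun.
Zainab is living and takes 1/6.
Uzoma is living and takes 1/6.
Abiodun is living and takes 1/6.

Abiodun 1/6; Ebele 1/12; Folake 1/12; Ifeoma 1/4; Temitope 1/12; Uzoma 1/6; Zainab 1/6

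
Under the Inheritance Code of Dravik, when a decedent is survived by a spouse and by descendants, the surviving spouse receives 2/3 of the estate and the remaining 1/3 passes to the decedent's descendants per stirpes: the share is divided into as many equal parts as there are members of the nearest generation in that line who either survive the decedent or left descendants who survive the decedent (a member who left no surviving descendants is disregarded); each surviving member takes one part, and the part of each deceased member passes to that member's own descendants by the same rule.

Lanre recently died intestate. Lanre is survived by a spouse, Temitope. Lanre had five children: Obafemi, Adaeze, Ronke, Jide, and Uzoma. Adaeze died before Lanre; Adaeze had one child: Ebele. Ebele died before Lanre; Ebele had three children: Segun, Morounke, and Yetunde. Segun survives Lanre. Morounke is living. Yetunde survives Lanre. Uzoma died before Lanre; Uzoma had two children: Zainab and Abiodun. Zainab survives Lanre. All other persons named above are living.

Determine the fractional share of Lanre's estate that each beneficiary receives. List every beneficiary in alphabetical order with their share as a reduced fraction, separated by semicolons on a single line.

Temitope, as surviving spouse, takes 2/3.
The remaining 1/3 passes to Lanre's descendants per stirpes.
The 1/3 is divided into 5 equal shares of 1/15 among Obafemi, Adaeze, Ronke, Jide, Uzoma.
Obafemi is living and takes 1/15.
Adaeze predeceased; the 1/15 allotted to Adaeze's branch passes to Adaeze's issue by representation.
Ebele's line is the sole branch at this level, so the full 1/15 passes to Ebele's issue by representation.
The 1/15 is divided into 3 equal shares of 1/45 among Segun, Morounke, Yetunde.
Segun is living and takes 1/45.
Morounke is living and takes 1/45.
Yetunde is living and takes 1/45.
Ronke is living and takes 1/15.
Jide is living and takes 1/15.
Uzoma predeceased; the 1/15 allotted to Uzoma's branch passes to Uzoma's issue by representation.
The 1/15 is divided into 2 equal shares of 1/30 among Zainab, Abiodun.
Zainab is living and takes 1/30.
Abiodun is living and takes 1/30.

Abiodun 1/30; Jide 1/15; Morounke 1/45; Obafemi 1/15; Ronke 1/15; Segun 1/45; Temitope 2/3; Yetunde 1/45; Zainab 1/30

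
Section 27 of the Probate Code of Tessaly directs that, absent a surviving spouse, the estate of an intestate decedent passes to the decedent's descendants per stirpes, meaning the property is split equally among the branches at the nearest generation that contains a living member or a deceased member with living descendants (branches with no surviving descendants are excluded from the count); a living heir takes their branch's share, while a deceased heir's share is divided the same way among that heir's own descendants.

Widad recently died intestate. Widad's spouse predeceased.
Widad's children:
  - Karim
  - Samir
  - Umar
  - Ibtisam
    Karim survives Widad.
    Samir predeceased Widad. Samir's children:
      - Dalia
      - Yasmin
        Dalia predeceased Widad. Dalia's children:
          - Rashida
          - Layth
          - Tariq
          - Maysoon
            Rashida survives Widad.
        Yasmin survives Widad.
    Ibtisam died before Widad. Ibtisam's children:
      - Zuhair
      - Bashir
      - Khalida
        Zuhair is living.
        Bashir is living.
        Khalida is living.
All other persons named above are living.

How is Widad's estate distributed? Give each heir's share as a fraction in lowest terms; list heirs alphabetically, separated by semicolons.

There is no surviving spouse, so the entire estate passes to Widad's descendants per stirpes.
The estate is divided into 4 equal shares of 1/4 among Karim, Samir, Umar, Ibtisam.
Karim is living and takes 1/4.
Samir predeceased; the 1/4 allotted to Samir's branch passes to Samir's issue by representation.
The 1/4 is divided into 2 equal shares of 1/8 among Dalia, Yasmin.
Dalia predeceased; the 1/8 allotted to Dalia's branch passes to Dalia's issue by representation.
The 1/8 is divided into 4 equal shares of 1/32 among Rashida, Layth, Tariq, Maysoon.
Rashida is living and takes 1/32.
Layth is living and takes 1/32.
Tariq is living and takes 1/32.
Maysoon is living and takes 1/32.
Yasmin is living and takes 1/8.
Umar is living and takes 1/4.
Ibtisam predeceased; the 1/4 allotted to Ibtisam's branch passes to Ibtisam's issue by representation.
The 1/4 is divided into 3 equal shares of 1/12 among Zuhair, Bashir, Khalida.
Zuhair is living and takes 1/12.
Bashir is living and takes 1/12.
Khalida is living and takes 1/12.

Bashir 1/12; Karim 1/4; Khalida 1/12; Layth 1/32; Maysoon 1/32; Rashida 1/32; Tariq 1/32; Umar 1/4; Yasmin 1/8; Zuhair 1/12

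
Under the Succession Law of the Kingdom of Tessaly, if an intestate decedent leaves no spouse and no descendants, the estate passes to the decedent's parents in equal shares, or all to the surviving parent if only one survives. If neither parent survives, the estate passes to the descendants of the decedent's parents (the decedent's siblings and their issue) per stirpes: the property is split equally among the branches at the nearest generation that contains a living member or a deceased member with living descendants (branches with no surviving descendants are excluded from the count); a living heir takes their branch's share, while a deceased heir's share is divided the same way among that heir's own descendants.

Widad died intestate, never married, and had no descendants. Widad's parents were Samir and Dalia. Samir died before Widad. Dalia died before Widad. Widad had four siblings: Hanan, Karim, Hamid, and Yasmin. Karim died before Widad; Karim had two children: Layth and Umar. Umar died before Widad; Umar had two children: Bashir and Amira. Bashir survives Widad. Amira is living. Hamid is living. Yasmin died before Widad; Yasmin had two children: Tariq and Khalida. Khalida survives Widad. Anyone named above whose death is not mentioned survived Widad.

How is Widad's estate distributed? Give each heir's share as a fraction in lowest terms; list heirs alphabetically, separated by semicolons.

Amira 1/16; Bashir 1/16; Hamid 1/4; Hanan 1/4; Khalida 1/8; Layth 1/8; Tariq 1/8

Neither parent survives and there are no descendants, so the estate passes to Widad's siblings and their issue per stirpes.
The estate is divided into 4 equal shares of 1/4 among Hanan, Karim, Hamid, Yasmin.
Hanan is living and takes 1/4.
Karim predeceased; the 1/4 allotted to Karim's branch passes to Karim's issue by representation.
The 1/4 is divided into 2 equal shares of 1/8 among Layth, Umar.
Layth is living and takes 1/8.
Umar predeceased; the 1/8 allotted to Umar's branch passes to Umar's issue by representation.
The 1/8 is divided into 2 equal shares of 1/16 among Bashir, Amira.
Bashir is living and takes 1/16.
Amira is living and takes 1/16.
Hamid is living and takes 1/4.
Yasmin predeceased; the 1/4 allotted to Yasmin's branch passes to Yasmin's issue by representation.
The 1/4 is divided into 2 equal shares of 1/8 among Tariq, Khalida.
Tariq is living and takes 1/8.
Khalida is living and takes 1/8.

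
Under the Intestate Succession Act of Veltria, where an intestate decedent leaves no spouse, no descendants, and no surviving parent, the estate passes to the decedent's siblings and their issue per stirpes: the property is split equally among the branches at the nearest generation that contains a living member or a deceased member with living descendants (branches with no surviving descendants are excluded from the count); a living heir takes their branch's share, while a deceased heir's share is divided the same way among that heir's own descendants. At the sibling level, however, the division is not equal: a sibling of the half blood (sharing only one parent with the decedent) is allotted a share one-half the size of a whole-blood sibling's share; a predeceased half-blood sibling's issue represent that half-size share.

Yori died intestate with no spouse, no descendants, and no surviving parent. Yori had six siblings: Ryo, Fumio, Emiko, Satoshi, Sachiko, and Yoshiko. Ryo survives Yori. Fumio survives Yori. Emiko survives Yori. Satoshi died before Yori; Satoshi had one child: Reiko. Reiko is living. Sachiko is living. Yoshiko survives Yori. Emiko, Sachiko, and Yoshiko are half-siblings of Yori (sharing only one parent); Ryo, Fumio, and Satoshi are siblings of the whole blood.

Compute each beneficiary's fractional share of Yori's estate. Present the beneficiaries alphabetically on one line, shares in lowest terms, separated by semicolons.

No spouse, descendants, or parent survives, so the estate passes to Yori's siblings per stirpes.
Half-blood siblings count for one-half the weight of whole-blood siblings at the initial division.
Dividing 1 in proportion to weights (total weight 9/2): Ryo (weight 1) → 2/9; Fumio (weight 1) → 2/9; Emiko (weight 1/2) → 1/9; Satoshi (weight 1) → 2/9; Sachiko (weight 1/2) → 1/9; Yoshiko (weight 1/2) → 1/9.
Ryo is living and takes 2/9.
Fumio is living and takes 2/9.
Emiko is living and takes 1/9.
Satoshi predeceased; the 2/9 allotted to Satoshi's branch passes to Satoshi's issue by representation.
Reiko is the sole taker at this level and receives the full 2/9.
Sachiko is living and takes 1/9.
Yoshiko is living and takes 1/9.

Emiko 1/9; Fumio 2/9; Reiko 2/9; Ryo 2/9; Sachiko 1/9; Yoshiko 1/9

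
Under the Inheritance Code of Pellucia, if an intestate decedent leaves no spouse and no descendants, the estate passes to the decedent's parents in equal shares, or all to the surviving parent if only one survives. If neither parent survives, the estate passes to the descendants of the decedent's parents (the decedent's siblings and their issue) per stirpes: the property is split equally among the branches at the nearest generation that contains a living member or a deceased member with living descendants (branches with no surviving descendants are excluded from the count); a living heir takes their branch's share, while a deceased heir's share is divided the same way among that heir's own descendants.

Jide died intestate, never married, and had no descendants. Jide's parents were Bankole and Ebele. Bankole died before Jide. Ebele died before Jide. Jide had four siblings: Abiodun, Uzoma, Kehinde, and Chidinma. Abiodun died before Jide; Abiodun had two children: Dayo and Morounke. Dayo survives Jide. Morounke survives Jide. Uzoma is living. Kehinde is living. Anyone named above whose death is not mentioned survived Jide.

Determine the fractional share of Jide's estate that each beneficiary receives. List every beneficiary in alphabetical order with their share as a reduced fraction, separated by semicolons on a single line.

Neither parent survives and there are no descendants, so the estate passes to Jide's siblings and their issue per stirpes.
The estate is divided into 4 equal shares of 1/4 among Abiodun, Uzoma, Kehinde, Chidinma.
Abiodun predeceased; the 1/4 allotted to Abiodun's branch passes to Abiodun's issue by representation.
The 1/4 is divided into 2 equal shares of 1/8 among Dayo, Morounke.
Dayo is living and takes 1/8.
Morounke is living and takes 1/8.
Uzoma is living and takes 1/4.
Kehinde is living and takes 1/4.
Chidinma is living and takes 1/4.

Chidinma 1/4; Dayo 1/8; Kehinde 1/4; Morounke 1/8; Uzoma 1/4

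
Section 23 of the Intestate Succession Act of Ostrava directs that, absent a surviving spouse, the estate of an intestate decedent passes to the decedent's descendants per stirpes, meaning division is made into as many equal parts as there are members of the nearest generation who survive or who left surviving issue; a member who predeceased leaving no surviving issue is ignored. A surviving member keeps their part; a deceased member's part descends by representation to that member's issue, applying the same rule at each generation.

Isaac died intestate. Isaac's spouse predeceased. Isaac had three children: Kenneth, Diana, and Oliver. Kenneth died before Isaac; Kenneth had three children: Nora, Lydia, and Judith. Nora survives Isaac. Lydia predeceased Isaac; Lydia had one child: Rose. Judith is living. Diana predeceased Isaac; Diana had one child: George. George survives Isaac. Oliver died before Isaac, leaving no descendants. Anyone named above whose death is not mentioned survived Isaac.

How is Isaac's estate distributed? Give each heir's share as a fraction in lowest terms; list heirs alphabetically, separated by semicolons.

George 1/2; Judith 1/6; Nora 1/6; Rose 1/6

There is no surviving spouse, so the entire estate passes to Isaac's descendants per stirpes.
Oliver left no surviving issue, so that branch lapses and is disregarded.
The estate is divided into 2 equal shares of 1/2 among Kenneth, Diana.
Kenneth predeceased; the 1/2 allotted to Kenneth's branch passes to Kenneth's issue by representation.
The 1/2 is divided into 3 equal shares of 1/6 among Nora, Lydia, Judith.
Nora is living and takes 1/6.
Lydia predeceased; the 1/6 allotted to Lydia's branch passes to Lydia's issue by representation.
Rose is the sole taker at this level and receives the full 1/6.
Judith is living and takes 1/6.
Diana predeceased; the 1/2 allotted to Diana's branch passes to Diana's issue by representation.
George is the sole taker at this level and receives the full 1/2.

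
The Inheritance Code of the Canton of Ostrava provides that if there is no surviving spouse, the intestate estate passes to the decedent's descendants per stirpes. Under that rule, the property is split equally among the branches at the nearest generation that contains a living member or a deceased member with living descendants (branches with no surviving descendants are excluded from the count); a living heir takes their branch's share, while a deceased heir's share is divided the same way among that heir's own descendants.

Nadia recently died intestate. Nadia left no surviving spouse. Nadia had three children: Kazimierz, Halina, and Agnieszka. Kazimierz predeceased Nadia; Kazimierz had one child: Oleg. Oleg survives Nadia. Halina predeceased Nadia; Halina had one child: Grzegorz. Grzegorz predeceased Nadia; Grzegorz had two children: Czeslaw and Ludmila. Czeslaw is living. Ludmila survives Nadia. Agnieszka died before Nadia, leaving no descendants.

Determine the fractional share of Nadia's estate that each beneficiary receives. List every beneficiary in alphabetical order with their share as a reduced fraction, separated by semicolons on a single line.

There is no surviving spouse, so the entire estate passes to Nadia's descendants per stirpes.
Agnieszka left no surviving issue, so that branch lapses and is disregarded.
The estate is divided into 2 equal shares of 1/2 among Kazimierz, Halina.
Kazimierz predeceased; the 1/2 allotted to Kazimierz's branch passes to Kazimierz's issue by representation.
Oleg is the sole taker at this level and receives the full 1/2.
Halina predeceased; the 1/2 allotted to Halina's branch passes to Halina's issue by representation.
Grzegorz's line is the sole branch at this level, so the full 1/2 passes to Grzegorz's issue by representation.
The 1/2 is divided into 2 equal shares of 1/4 among Czeslaw, Ludmila.
Czeslaw is living and takes 1/4.
Ludmila is living and takes 1/4.

Czeslaw 1/4; Ludmila 1/4; Oleg 1/2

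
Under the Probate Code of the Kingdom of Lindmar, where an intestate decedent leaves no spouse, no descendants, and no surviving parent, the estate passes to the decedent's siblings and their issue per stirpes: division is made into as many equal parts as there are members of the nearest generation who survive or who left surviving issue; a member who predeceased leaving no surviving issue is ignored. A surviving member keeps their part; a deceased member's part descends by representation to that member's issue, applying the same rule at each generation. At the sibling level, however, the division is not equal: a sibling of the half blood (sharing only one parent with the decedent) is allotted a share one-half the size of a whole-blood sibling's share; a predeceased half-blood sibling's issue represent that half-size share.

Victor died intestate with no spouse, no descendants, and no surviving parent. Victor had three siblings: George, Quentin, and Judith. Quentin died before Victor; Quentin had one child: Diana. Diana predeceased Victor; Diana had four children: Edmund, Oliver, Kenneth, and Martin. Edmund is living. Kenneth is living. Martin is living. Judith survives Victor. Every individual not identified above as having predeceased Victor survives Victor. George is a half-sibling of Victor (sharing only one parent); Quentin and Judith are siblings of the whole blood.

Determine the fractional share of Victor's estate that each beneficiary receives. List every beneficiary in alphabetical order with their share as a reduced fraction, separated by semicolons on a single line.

Edmund 1/10; George 1/5; Judith 2/5; Kenneth 1/10; Martin 1/10; Oliver 1/10

No spouse, descendants, or parent survives, so the estate passes to Victor's siblings per stirpes.
Half-blood siblings count for one-half the weight of whole-blood siblings at the initial division.
Dividing 1 in proportion to weights (total weight 5/2): George (weight 1/2) → 1/5; Quentin (weight 1) → 2/5; Judith (weight 1) → 2/5.
George is living and takes 1/5.
Quentin predeceased; the 2/5 allotted to Quentin's branch passes to Quentin's issue by representation.
Diana's line is the sole branch at this level, so the full 2/5 passes to Diana's issue by representation.
The 2/5 is divided into 4 equal shares of 1/10 among Edmund, Oliver, Kenneth, Martin.
Edmund is living and takes 1/10.
Oliver is living and takes 1/10.
Kenneth is living and takes 1/10.
Martin is living and takes 1/10.
Judith is living and takes 2/5.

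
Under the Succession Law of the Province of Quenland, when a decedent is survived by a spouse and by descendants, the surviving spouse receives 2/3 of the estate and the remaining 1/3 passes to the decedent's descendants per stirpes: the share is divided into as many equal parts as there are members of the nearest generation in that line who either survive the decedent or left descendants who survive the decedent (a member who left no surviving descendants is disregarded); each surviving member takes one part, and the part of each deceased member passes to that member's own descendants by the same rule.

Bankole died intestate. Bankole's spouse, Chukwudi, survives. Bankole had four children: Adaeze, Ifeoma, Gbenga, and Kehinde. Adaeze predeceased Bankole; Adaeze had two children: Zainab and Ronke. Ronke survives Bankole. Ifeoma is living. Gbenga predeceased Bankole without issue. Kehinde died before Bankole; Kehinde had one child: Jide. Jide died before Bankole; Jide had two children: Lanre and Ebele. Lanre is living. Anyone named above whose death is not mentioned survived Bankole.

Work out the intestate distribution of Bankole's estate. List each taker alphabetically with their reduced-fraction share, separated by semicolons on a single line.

Chukwudi 2/3; Ebele 1/18; Ifeoma 1/9; Lanre 1/18; Ronke 1/18; Zainab 1/18

Chukwudi, as surviving spouse, takes 2/3.
The remaining 1/3 passes to Bankole's descendants per stirpes.
Gbenga left no surviving issue, so that branch lapses and is disregarded.
The 1/3 is divided into 3 equal shares of 1/9 among Adaeze, Ifeoma, Kehinde.
Adaeze predeceased; the 1/9 allotted to Adaeze's branch passes to Adaeze's issue by representation.
The 1/9 is divided into 2 equal shares of 1/18 among Zainab, Ronke.
Zainab is living and takes 1/18.
Ronke is living and takes 1/18.
Ifeoma is living and takes 1/9.
Kehinde predeceased; the 1/9 allotted to Kehinde's branch passes to Kehinde's issue by representation.
Jide's line is the sole branch at this level, so the full 1/9 passes to Jide's issue by representation.
The 1/9 is divided into 2 equal shares of 1/18 among Lanre, Ebele.
Lanre is living and takes 1/18.
Ebele is living and takes 1/18.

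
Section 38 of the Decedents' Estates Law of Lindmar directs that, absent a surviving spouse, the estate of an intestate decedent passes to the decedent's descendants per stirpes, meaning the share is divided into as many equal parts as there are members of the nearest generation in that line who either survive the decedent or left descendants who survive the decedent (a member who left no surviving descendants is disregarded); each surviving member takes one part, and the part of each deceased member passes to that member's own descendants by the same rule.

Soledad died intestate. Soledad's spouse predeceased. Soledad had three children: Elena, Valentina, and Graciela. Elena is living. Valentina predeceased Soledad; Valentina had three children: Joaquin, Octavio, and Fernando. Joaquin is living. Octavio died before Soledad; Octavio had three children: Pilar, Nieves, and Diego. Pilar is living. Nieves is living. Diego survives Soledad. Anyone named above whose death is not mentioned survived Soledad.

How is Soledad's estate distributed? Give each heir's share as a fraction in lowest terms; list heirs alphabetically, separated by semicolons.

There is no surviving spouse, so the entire estate passes to Soledad's descendants per stirpes.
The estate is divided into 3 equal shares of 1/3 among Elena, Valentina, Graciela.
Elena is living and takes 1/3.
Valentina predeceased; the 1/3 allotted to Valentina's branch passes to Valentina's issue by representation.
The 1/3 is divided into 3 equal shares of 1/9 among Joaquin, Octavio, Fernando.
Joaquin is living and takes 1/9.
Octavio predeceased; the 1/9 allotted to Octavio's branch passes to Octavio's issue by representation.
The 1/9 is divided into 3 equal shares of 1/27 among Pilar, Nieves, Diego.
Pilar is living and takes 1/27.
Nieves is living and takes 1/27.
Diego is living and takes 1/27.
Fernando is living and takes 1/9.
Graciela is living and takes 1/3.

Diego 1/27; Elena 1/3; Fernando 1/9; Graciela 1/3; Joaquin 1/9; Nieves 1/27; Pilar 1/27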